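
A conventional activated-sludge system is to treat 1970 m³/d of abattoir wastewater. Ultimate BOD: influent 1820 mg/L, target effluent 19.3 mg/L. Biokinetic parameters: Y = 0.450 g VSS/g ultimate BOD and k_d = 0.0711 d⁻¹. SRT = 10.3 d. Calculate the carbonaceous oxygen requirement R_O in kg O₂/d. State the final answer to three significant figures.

R_O ≈ 2240 kg O₂/d

Y_obs = Y / (1 + k_d θ_c) = 0.450 / (1 + 0.0711 × 10.3) = 0.450 / 1.732 = 0.2598.
ΔS = 1820 − 19.3 = 1801 mg/L, so the substrate removal rate is 1970 × 1801/1000 = 3547 kg ultimate BOD/d.
Biomass synthesised: P_X = Y_obs × 3547 = 921.5 kg VSS/d.
Carbonaceous O₂ demand = substrate oxidised − cell-mass equivalent = 3547 − 1.42 × 921.5 = 2239 kg O₂/d.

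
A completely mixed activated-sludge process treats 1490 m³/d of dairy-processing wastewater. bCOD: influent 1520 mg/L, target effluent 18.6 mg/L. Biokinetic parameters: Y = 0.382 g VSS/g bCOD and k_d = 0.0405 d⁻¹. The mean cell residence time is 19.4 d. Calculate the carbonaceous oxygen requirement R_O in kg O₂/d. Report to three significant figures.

Correct the yield for decay: Y_obs = Y/(1 + k_d θ_c) = 0.382 / (1 + 0.0405 × 19.4) = 0.382 / 1.786 = 0.2139.
Q·(S₀ − S) = 1490 × (1520 − 18.6) × 10⁻³ = 2237 kg/d removed.
Biomass synthesised: P_X = Y_obs × 2237 = 478.6 kg VSS/d.
R_O = Q·(S₀ − S) − 1.42·P_X = 2237 − 1.42 × 478.6 = 1558 kg O₂/d.

R_O ≈ 1560 kg O₂/d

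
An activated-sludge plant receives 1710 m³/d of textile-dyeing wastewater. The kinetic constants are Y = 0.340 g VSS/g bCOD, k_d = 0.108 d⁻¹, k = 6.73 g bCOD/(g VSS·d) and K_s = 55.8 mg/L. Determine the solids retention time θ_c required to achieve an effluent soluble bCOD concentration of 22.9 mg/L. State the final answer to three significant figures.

From 1/θ_c = Y·k·S/(K_s + S) − k_d: Y·k·S/(K_s+S) = 0.340 × 6.73 × 22.9 / (55.8 + 22.9) = 0.6658 d⁻¹.
1/θ_c = 0.6658 − 0.108 = 0.5578 d⁻¹, so θ_c = 1.793 d.

θ_c ≈ 1.79 d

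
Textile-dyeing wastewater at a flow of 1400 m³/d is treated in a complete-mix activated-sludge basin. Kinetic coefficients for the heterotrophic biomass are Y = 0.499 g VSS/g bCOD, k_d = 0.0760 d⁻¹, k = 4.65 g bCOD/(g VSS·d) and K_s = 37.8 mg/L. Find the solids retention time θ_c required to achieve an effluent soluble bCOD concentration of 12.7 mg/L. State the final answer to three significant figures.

From 1/θ_c = Y·k·S/(K_s + S) − k_d: Y·k·S/(K_s+S) = 0.499 × 4.65 × 12.7 / (37.8 + 12.7) = 0.5835 d⁻¹.
Then 1/θ_c = μ − k_d = 0.5835 − 0.0760 = 0.5075 d⁻¹, giving θ_c = 1.970 d.

θ_c ≈ 1.97 d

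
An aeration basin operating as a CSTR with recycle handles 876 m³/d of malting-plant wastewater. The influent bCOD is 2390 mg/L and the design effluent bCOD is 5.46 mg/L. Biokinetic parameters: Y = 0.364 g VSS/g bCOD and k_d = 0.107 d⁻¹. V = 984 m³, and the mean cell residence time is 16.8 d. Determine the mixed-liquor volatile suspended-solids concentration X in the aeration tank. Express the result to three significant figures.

Solving the biomass balance for X: X = Y Q (S₀−S) θ_c / [V (1+k_d θ_c)] = 0.364 × 876 × (2390 − 5.46) × 16.8 / [984 × (1 + 0.107 × 16.8)] = 4640 mg/L.

X ≈ 4640 mg/L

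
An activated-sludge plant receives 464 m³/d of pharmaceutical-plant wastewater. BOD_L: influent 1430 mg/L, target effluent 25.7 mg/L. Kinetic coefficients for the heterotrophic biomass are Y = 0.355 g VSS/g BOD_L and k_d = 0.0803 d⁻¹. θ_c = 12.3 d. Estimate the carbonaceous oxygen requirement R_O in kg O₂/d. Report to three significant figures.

Correct the yield for decay: Y_obs = Y/(1 + k_d θ_c) = 0.355 / (1 + 0.0803 × 12.3) = 0.355 / 1.988 = 0.1786.
ΔS = 1430 − 25.7 = 1404 mg/L, so the substrate removal rate is 464 × 1404/1000 = 651.6 kg BOD_L/d.
P_X = Y_obs·Q·(S₀ − S) = 0.1786 × 651.6 = 116.4 kg VSS/d.
R_O = Q·(S₀ − S) − 1.42·P_X = 651.6 − 1.42 × 116.4 = 486.3 kg O₂/d.

R_O ≈ 486 kg O₂/d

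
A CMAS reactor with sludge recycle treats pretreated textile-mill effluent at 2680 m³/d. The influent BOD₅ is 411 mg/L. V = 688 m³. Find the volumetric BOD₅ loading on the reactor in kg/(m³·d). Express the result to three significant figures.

Applied BOD₅ load per unit volume = Q·S₀/V = (2680 × 411/1000)/688.0 = 1.601 kg BOD₅·m⁻³·d⁻¹.

L_v ≈ 1.60 kg BOD₅/(m³·d)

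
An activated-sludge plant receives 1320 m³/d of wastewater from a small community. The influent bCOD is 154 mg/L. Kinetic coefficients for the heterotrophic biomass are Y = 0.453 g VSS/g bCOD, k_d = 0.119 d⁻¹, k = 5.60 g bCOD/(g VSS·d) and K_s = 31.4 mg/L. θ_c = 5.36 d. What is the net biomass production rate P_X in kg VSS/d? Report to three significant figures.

For a completely mixed reactor with recycle the Lawrence–McCarty relation gives S = K_s·(1 + k_d·θ_c) / [θ_c·(Y·k − k_d) − 1] = 31.4 × (1 + 0.119 × 5.36) / [5.36 × (0.453 × 5.60 − 0.119) − 1] = 51.43 / 11.96 = 4.300 mg/L.
Y_obs = Y / (1 + k_d θ_c) = 0.453 / (1 + 0.119 × 5.36) = 0.453 / 1.638 = 0.2766.
Mass of bCOD removed per day: Q(S₀ − S) = 1320 × 149.7 g/m³ = 197.6 kg/d.
Net biomass production P_X = Y_obs × Q·(S₀ − S) = 0.2766 × 197.6 = 54.65 kg VSS/d.

P_X ≈ 54.7 kg VSS/d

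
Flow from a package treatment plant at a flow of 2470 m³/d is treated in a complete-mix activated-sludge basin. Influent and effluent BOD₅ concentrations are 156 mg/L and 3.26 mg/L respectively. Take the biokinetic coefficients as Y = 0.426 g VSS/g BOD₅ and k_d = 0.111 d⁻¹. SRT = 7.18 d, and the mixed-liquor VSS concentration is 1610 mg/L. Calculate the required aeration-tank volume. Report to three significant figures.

From the SRT design equation V = Y Q (S₀−S) θ_c / [X (1 + k_d θ_c)] = 0.426 × 2470 × (156 − 3.26) × 7.18 / [1610 × (1 + 0.111 × 7.18)] = 1.15×10^6 / 2893 = 398.9 m³.

V ≈ 399 m³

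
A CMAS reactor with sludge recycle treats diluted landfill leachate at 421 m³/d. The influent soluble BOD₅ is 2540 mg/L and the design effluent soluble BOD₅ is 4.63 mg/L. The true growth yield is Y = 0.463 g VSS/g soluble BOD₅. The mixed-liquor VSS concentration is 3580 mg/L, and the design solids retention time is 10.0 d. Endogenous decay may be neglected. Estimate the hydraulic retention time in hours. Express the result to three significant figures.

τ ≈ 78.7 h

V·X = Y·Q·ΔS·θ_c gives V = 0.463 × 421 × (2540 − 4.63) × 10.0 / 3580 = 1380 m³.
Hydraulic retention time τ = V/Q = 1380 / 421 = 3.279 d = 78.70 h.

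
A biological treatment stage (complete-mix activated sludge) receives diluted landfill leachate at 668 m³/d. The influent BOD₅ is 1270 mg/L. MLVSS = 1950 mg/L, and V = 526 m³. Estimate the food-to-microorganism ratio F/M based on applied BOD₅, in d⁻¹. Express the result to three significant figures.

F/M = Q·S₀ / (V·X) = 668 × 1270 / (526.0 × 1950) = 0.8271 g BOD₅·(g VSS·d)⁻¹.

F/M ≈ 0.827 d⁻¹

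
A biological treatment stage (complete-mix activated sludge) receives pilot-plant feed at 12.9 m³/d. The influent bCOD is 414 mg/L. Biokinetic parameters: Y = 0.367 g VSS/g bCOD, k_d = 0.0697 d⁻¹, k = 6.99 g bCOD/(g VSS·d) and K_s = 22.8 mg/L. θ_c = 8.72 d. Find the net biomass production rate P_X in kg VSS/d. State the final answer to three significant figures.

P_X ≈ 1.21 kg VSS/d

From the Monod/SRT balance for a CMAS, S = K_s·(1+k_d θ_c)/[θ_c·(Y k − k_d) − 1] = 22.8 × (1 + 0.0697 × 8.72) / [8.72 × (0.367 × 6.99 − 0.0697) − 1] = 36.66 / 20.76 = 1.766 mg/L.
Observed yield with endogenous decay: Y_obs = Y / (1 + k_d·θ_c) = 0.367 / (1 + 0.0697 × 8.72) = 0.367 / 1.608 = 0.2283 g VSS/g bCOD.
Substrate removed = Q·(S₀ − S) = 12.9 m³/d × (414 − 1.77) g/m³ = 5.32×10^3 g/d = 5.318 kg/d.
Net biomass production P_X = Y_obs × Q·(S₀ − S) = 0.2283 × 5.318 = 1.214 kg VSS/d.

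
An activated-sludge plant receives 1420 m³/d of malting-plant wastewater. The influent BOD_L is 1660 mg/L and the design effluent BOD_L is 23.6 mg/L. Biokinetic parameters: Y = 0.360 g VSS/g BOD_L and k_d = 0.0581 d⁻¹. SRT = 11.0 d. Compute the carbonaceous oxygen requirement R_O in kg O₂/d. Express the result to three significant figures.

R_O ≈ 1600 kg O₂/d

Observed yield with endogenous decay: Y_obs = Y / (1 + k_d·θ_c) = 0.360 / (1 + 0.0581 × 11.0) = 0.360 / 1.639 = 0.2196 g VSS/g BOD_L.
Q·(S₀ − S) = 1420 × (1660 − 23.6) × 10⁻³ = 2324 kg/d removed.
Net sludge production P_X = 0.2196 × 2324 = 510.4 kg VSS/d.
R_O = Q·ΔS − 1.42 P_X = 2324 − 724.7 = 1599 kg O₂/d.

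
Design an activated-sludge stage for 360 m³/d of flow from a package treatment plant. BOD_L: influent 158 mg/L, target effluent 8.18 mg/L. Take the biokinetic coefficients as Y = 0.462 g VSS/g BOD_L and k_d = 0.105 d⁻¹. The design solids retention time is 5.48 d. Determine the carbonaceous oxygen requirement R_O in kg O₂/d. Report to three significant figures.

The observed yield is Y_obs = Y/(1 + k_d·θ_c) = 0.462 / (1 + 0.105 × 5.48) = 0.462 / 1.575 = 0.2933 g VSS per g BOD_L removed.
ΔS = 158 − 8.18 = 149.8 mg/L, so the substrate removal rate is 360 × 149.8/1000 = 53.94 kg BOD_L/d.
Net sludge production P_X = 0.2933 × 53.94 = 15.82 kg VSS/d.
Carbonaceous O₂ demand = substrate oxidised − cell-mass equivalent = 53.94 − 1.42 × 15.82 = 31.48 kg O₂/d.

R_O ≈ 31.5 kg O₂/d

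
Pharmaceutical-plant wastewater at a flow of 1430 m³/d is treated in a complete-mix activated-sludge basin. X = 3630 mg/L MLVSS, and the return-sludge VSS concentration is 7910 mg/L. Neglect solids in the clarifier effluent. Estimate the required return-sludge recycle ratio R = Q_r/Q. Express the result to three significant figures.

Solids balance on the clarifier gives (1+R)X = R·X_r, so R = X/(X_r − X) = 3630 / (7910 − 3630) = 0.8481.

R ≈ 0.848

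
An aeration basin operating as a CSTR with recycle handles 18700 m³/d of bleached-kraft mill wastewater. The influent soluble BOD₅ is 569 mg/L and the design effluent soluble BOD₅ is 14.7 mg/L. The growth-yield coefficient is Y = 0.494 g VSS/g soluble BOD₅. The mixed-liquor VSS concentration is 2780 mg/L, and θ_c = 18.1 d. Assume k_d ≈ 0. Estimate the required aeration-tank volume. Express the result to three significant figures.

Biomass mass balance (decay neglected): V·X = Y·Q·(S₀ − S)·θ_c, so V = 0.494 × 18700 × (569 − 14.7) × 18.1 / 2780 = 33339 m³.

V ≈ 33300 m³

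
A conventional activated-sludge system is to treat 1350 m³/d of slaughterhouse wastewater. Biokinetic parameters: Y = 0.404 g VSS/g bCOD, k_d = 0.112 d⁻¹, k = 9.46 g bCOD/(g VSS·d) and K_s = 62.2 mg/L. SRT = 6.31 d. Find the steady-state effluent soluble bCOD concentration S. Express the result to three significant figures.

For a completely mixed reactor with recycle the Lawrence–McCarty relation gives S = K_s·(1 + k_d·θ_c) / [θ_c·(Y·k − k_d) − 1] = 62.2 × (1 + 0.112 × 6.31) / [6.31 × (0.404 × 9.46 − 0.112) − 1] = 106.2 / 22.41 = 4.737 mg/L.

S ≈ 4.74 mg/L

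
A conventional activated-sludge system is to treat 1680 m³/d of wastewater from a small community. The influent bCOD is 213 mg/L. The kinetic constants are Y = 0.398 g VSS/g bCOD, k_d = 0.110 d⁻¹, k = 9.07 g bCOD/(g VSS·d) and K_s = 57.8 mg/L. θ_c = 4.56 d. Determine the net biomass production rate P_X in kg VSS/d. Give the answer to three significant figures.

P_X ≈ 92.3 kg VSS/d

From the Monod/SRT balance for a CMAS, S = K_s·(1+k_d θ_c)/[θ_c·(Y k − k_d) − 1] = 57.8 × (1 + 0.110 × 4.56) / [4.56 × (0.398 × 9.07 − 0.110) − 1] = 86.79 / 14.96 = 5.802 mg/L.
The observed yield is Y_obs = Y/(1 + k_d·θ_c) = 0.398 / (1 + 0.110 × 4.56) = 0.398 / 1.502 = 0.2651 g VSS per g bCOD removed.
Q·(S₀ − S) = 1680 × (213 − 5.80) × 10⁻³ = 348.1 kg/d removed.
Net biomass production P_X = Y_obs × Q·(S₀ − S) = 0.2651 × 348.1 = 92.26 kg VSS/d.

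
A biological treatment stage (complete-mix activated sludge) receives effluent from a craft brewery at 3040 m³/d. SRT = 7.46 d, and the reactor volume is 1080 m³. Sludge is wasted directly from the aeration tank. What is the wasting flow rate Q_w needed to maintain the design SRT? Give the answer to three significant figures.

Q_w ≈ 145 m³/d

Wasting from the aeration tank: Q_w = V / θ_c = 1080 / 7.46 = 144.8 m³/d.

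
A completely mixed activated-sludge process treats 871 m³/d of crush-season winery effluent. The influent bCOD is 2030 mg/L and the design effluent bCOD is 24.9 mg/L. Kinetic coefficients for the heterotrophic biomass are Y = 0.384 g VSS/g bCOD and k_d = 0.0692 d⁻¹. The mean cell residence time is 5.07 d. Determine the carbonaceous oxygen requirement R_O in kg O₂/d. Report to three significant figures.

Observed yield with endogenous decay: Y_obs = Y / (1 + k_d·θ_c) = 0.384 / (1 + 0.0692 × 5.07) = 0.384 / 1.351 = 0.2843 g VSS/g bCOD.
Q·(S₀ − S) = 871 × (2030 − 24.9) × 10⁻³ = 1746 kg/d removed.
Biomass synthesised: P_X = Y_obs × 1746 = 496.5 kg VSS/d.
Carbonaceous O₂ demand = substrate oxidised − cell-mass equivalent = 1746 − 1.42 × 496.5 = 1041 kg O₂/d.

R_O ≈ 1040 kg O₂/d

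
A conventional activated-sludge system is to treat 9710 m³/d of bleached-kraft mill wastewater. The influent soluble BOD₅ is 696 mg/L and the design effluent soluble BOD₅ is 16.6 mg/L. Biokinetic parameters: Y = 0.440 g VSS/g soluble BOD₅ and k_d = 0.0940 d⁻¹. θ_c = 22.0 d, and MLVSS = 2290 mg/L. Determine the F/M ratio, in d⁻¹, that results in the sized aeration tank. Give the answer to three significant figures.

From the SRT design equation V = Y Q (S₀−S) θ_c / [X (1 + k_d θ_c)] = 0.440 × 9710 × (696 − 16.6) × 22.0 / [2290 × (1 + 0.0940 × 22.0)] = 6.39×10^7 / 7026 = 9089 m³.
F/M = Q·S₀ / (V·X) = 9710 × 696 / (9089 × 2290) = 0.3247 g soluble BOD₅·(g VSS·d)⁻¹.

F/M ≈ 0.325 d⁻¹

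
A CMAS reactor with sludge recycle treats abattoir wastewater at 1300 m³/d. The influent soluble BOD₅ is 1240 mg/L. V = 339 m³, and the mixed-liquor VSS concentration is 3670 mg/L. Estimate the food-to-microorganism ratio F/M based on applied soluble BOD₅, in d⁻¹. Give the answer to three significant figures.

F/M = applied load / biomass = Q·S₀/(V·X) = 1300 × 1240 / (339.0 × 3670) = 1.296 d⁻¹.

F/M ≈ 1.30 d⁻¹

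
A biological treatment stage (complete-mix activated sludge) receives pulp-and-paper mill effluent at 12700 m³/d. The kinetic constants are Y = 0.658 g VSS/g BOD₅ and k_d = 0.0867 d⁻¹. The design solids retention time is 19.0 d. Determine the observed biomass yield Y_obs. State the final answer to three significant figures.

Y_obs ≈ 0.249 g VSS/g BOD₅

Correct the yield for decay: Y_obs = Y/(1 + k_d θ_c) = 0.658 / (1 + 0.0867 × 19.0) = 0.658 / 2.647 = 0.2486.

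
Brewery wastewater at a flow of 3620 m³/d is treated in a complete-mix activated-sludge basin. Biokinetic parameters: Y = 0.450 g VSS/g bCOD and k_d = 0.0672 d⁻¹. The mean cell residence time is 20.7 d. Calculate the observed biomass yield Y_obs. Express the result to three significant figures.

Y_obs ≈ 0.188 g VSS/g bCOD

Y_obs = Y / (1 + k_d θ_c) = 0.450 / (1 + 0.0672 × 20.7) = 0.450 / 2.391 = 0.1882.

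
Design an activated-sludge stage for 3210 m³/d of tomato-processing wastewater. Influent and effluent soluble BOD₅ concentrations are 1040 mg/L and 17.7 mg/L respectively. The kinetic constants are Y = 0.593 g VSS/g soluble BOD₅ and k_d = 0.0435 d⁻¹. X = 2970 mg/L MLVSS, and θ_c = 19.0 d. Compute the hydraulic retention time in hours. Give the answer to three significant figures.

Rearranging the biomass balance for a CMAS with decay, V = Y·Q·ΔS·θ_c / [X·(1+k_d θ_c)] = 0.593 × 3210 × (1040 − 17.7) × 19.0 / [2970 × (1 + 0.0435 × 19.0)] = 3.7×10^7 / 5425 = 6816 m³.
Hydraulic retention time τ = V/Q = 6816 / 3210 = 2.123 d = 50.96 h.

τ ≈ 51.0 h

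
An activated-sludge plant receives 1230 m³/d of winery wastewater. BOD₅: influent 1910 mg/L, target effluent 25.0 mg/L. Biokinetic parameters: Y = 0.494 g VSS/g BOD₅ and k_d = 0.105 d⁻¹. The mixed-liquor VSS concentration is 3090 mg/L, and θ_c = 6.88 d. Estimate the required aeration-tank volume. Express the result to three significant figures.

Steady-state biomass mass balance: V·X·(1 + k_d·θ_c) = Y·Q·(S₀ − S)·θ_c, so V = 0.494 × 1230 × (1910 − 25.0) × 6.88 / [3090 × (1 + 0.105 × 6.88)] = 7.88×10^6 / 5322 = 1481 m³.

V ≈ 1480 m³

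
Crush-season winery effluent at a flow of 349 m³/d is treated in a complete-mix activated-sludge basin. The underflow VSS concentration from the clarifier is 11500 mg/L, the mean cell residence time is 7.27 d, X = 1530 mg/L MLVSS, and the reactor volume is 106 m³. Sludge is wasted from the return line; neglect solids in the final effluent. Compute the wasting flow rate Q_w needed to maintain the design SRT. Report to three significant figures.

Q_w ≈ 1.94 m³/d

Q_w = (V·X)/(θ_c X_r) = 106.0 × 1530 / (7.27 × 11500) = 1.940 m³/d.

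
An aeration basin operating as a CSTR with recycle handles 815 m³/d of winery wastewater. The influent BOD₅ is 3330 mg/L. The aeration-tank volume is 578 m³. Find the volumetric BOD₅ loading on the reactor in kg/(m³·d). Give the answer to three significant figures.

L_v ≈ 4.70 kg BOD₅/(m³·d)

Volumetric loading L_v = Q·S₀ / V = 815 × 3330 g/m³ / 578.0 m³ = 4695 g/(m³·d) = 4.695 kg BOD₅/(m³·d).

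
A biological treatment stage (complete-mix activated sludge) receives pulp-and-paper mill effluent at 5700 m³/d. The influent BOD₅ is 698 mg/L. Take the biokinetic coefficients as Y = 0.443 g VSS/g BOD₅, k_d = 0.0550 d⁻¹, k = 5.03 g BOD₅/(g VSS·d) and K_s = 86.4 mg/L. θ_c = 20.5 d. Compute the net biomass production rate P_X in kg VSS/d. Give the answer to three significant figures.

For a completely mixed reactor with recycle the Lawrence–McCarty relation gives S = K_s·(1 + k_d·θ_c) / [θ_c·(Y·k − k_d) − 1] = 86.4 × (1 + 0.0550 × 20.5) / [20.5 × (0.443 × 5.03 − 0.0550) − 1] = 183.8 / 43.55 = 4.221 mg/L.
Correct the yield for decay: Y_obs = Y/(1 + k_d θ_c) = 0.443 / (1 + 0.0550 × 20.5) = 0.443 / 2.127 = 0.2082.
Mass of BOD₅ removed per day: Q(S₀ − S) = 5700 × 693.8 g/m³ = 3955 kg/d.
Net biomass production P_X = Y_obs × Q·(S₀ − S) = 0.2082 × 3955 = 823.4 kg VSS/d.

P_X ≈ 823 kg VSS/d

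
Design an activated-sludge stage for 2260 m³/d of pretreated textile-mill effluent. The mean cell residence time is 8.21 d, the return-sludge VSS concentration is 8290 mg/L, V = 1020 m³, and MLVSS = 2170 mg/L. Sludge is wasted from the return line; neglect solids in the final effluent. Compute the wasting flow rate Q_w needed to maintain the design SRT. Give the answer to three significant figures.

Wasting from the return line (neglecting effluent solids): Q_w = V·X / (θ_c·X_r) = 1020 × 2170 / (8.21 × 8290) = 32.52 m³/d.

Q_w ≈ 32.5 m³/d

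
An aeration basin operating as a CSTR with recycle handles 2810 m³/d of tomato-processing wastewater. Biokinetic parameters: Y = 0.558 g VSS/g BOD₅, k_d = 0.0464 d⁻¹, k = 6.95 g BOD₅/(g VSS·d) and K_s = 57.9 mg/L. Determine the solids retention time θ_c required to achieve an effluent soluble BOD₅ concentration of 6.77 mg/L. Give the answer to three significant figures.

Specific growth rate at S = 6.77 mg/L: μ = YkS/(K_s+S) = 0.558·6.95·6.77/(57.9+6.77) = 0.4060 d⁻¹.
1/θ_c = 0.4060 − 0.0464 = 0.3596 d⁻¹, so θ_c = 2.781 d.

θ_c ≈ 2.78 d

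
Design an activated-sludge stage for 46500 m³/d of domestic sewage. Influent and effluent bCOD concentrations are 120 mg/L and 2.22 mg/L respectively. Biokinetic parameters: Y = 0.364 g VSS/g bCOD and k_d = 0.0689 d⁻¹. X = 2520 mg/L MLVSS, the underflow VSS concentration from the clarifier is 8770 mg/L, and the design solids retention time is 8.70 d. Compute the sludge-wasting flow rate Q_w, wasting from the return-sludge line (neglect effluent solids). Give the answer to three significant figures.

Steady-state biomass mass balance: V·X·(1 + k_d·θ_c) = Y·Q·(S₀ − S)·θ_c, so V = 0.364 × 46500 × (120 − 2.22) × 8.70 / [2520 × (1 + 0.0689 × 8.70)] = 1.73×10^7 / 4031 = 4303 m³.
Wasting from the return line (neglecting effluent solids): Q_w = V·X / (θ_c·X_r) = 4303 × 2520 / (8.70 × 8770) = 142.1 m³/d.

Q_w ≈ 142 m³/d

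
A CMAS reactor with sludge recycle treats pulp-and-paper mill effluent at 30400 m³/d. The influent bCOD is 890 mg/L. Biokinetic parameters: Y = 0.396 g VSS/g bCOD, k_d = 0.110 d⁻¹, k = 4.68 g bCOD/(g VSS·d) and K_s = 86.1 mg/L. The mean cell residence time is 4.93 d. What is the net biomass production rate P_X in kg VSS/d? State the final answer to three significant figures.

Effluent substrate depends only on kinetics and SRT: S = K_s(1 + k_d θ_c) / [θ_c(Yk − k_d) − 1] = 86.1 × (1 + 0.110 × 4.93) / [4.93 × (0.396 × 4.68 − 0.110) − 1] = 132.8 / 7.594 = 17.49 mg/L.
Y_obs = Y / (1 + k_d θ_c) = 0.396 / (1 + 0.110 × 4.93) = 0.396 / 1.542 = 0.2568.
Substrate removed = Q·(S₀ − S) = 30400 m³/d × (890 − 17.5) g/m³ = 2.65×10^7 g/d = 26524 kg/d.
Biomass produced: P_X = Y_obs·Q·ΔS = 0.2568 × 26524 ≈ 6810 kg VSS/d.

P_X ≈ 6810 kg VSS/d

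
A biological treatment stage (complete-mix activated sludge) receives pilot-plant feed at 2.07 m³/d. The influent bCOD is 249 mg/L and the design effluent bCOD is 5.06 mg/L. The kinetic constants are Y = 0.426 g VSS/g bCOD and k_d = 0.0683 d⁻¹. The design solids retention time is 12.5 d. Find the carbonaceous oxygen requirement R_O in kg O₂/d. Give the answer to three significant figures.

Observed yield with endogenous decay: Y_obs = Y / (1 + k_d·θ_c) = 0.426 / (1 + 0.0683 × 12.5) = 0.426 / 1.854 = 0.2298 g VSS/g bCOD.
ΔS = 249 − 5.06 = 243.9 mg/L, so the substrate removal rate is 2.07 × 243.9/1000 = 0.5050 kg bCOD/d.
Biomass synthesised: P_X = Y_obs × 0.5050 = 0.1160 kg VSS/d.
R_O = Q·ΔS − 1.42 P_X = 0.5050 − 0.1648 = 0.3402 kg O₂/d.

R_O ≈ 0.340 kg O₂/d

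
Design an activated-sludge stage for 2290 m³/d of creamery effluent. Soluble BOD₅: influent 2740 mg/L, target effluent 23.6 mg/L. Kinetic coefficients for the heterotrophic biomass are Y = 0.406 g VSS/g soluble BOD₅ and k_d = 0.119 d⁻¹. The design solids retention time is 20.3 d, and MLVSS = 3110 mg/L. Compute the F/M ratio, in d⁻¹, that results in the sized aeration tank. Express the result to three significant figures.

From the SRT design equation V = Y Q (S₀−S) θ_c / [X (1 + k_d θ_c)] = 0.406 × 2290 × (2740 − 23.6) × 20.3 / [3110 × (1 + 0.119 × 20.3)] = 5.13×10^7 / 10623 = 4826 m³.
Food-to-microorganism ratio F/M = Q S₀ / (V X) = 2290 × 2740 / (4826 × 3110) = 0.4180 d⁻¹.

F/M ≈ 0.418 d⁻¹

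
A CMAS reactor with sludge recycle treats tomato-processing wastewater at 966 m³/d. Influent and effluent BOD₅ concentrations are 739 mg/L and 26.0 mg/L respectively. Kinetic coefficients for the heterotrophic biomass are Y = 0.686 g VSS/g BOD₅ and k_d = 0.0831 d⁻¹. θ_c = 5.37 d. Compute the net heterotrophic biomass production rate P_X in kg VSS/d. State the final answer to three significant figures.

Correct the yield for decay: Y_obs = Y/(1 + k_d θ_c) = 0.686 / (1 + 0.0831 × 5.37) = 0.686 / 1.446 = 0.4743.
Substrate removed = Q·(S₀ − S) = 966 m³/d × (739 − 26.0) g/m³ = 6.89×10^5 g/d = 688.8 kg/d.
P_X = Y_obs · Q(S₀ − S) = 0.4743 × 688.8 = 326.7 kg VSS/d.

P_X ≈ 327 kg VSS/d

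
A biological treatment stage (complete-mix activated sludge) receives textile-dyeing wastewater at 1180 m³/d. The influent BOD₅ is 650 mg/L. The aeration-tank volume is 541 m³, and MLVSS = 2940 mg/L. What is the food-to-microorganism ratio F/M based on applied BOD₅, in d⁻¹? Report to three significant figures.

Food-to-microorganism ratio F/M = Q S₀ / (V X) = 1180 × 650 / (541.0 × 2940) = 0.4822 d⁻¹.

F/M ≈ 0.482 d⁻¹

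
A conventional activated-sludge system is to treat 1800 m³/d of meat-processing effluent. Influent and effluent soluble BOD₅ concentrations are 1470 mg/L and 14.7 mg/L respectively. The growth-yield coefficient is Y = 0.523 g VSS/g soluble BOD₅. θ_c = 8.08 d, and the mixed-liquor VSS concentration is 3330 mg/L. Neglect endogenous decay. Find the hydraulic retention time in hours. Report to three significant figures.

τ ≈ 44.3 h

With k_d = 0 the design equation reduces to V = Y Q (S₀−S) θ_c / X = 0.523 × 1800 × (1470 − 14.7) × 8.08 / 3330 = 3324 m³.
τ = V/Q = 3324/1800 = 1.847 d, or 44.32 h.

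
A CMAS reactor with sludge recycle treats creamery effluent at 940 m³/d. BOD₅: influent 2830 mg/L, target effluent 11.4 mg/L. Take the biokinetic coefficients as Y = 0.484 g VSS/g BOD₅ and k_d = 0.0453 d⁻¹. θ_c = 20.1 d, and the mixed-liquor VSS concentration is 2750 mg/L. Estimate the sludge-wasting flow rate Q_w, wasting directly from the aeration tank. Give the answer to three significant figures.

Q_w ≈ 244 m³/d

Rearranging the biomass balance for a CMAS with decay, V = Y·Q·ΔS·θ_c / [X·(1+k_d θ_c)] = 0.484 × 940 × (2830 − 11.4) × 20.1 / [2750 × (1 + 0.0453 × 20.1)] = 2.58×10^7 / 5254 = 4906 m³.
Wasting from the aeration tank: Q_w = V / θ_c = 4906 / 20.1 = 244.1 m³/d.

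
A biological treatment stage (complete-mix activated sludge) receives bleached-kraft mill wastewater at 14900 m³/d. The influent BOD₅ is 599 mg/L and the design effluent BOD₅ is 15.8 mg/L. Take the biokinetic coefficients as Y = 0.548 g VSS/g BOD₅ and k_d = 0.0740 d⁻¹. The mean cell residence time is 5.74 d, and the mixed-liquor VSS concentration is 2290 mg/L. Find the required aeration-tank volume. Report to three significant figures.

Steady-state biomass mass balance: V·X·(1 + k_d·θ_c) = Y·Q·(S₀ − S)·θ_c, so V = 0.548 × 14900 × (599 − 15.8) × 5.74 / [2290 × (1 + 0.0740 × 5.74)] = 2.73×10^7 / 3263 = 8378 m³.

V ≈ 8380 m³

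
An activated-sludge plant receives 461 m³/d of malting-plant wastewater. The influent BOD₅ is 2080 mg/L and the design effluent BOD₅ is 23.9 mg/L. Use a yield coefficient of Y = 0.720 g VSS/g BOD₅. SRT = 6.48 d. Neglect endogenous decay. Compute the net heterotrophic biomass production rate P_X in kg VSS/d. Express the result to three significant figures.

P_X ≈ 682 kg VSS/d

With endogenous decay neglected, the observed yield equals the true yield: Y_obs = Y = 0.720 g VSS/g BOD₅.
Q·(S₀ − S) = 461 × (2080 − 23.9) × 10⁻³ = 947.9 kg/d removed.
P_X = Y_obs · Q(S₀ − S) = 0.7200 × 947.9 = 682.5 kg VSS/d.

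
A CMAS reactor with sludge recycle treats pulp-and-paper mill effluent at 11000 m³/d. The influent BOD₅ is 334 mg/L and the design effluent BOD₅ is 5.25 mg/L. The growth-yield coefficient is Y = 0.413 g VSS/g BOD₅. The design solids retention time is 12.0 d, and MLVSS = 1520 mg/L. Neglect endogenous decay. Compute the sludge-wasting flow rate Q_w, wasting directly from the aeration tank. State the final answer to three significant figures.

Biomass mass balance (decay neglected): V·X = Y·Q·(S₀ − S)·θ_c, so V = 0.413 × 11000 × (334 − 5.25) × 12.0 / 1520 = 11791 m³.
With mixed-liquor wasting, θ_c = V/Q_w, so Q_w = V/θ_c = 11791/12.0 = 982.6 m³/d.

Q_w ≈ 983 m³/d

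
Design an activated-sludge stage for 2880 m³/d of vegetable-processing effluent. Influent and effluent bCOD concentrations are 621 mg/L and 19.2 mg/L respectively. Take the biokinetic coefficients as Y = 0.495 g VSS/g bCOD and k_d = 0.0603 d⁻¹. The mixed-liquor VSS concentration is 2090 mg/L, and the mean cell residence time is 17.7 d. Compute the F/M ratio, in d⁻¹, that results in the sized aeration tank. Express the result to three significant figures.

Steady-state biomass mass balance: V·X·(1 + k_d·θ_c) = Y·Q·(S₀ − S)·θ_c, so V = 0.495 × 2880 × (621 − 19.2) × 17.7 / [2090 × (1 + 0.0603 × 17.7)] = 1.52×10^7 / 4321 = 3515 m³.
F/M = applied load / biomass = Q·S₀/(V·X) = 2880 × 621 / (3515 × 2090) = 0.2435 d⁻¹.

F/M ≈ 0.243 d⁻¹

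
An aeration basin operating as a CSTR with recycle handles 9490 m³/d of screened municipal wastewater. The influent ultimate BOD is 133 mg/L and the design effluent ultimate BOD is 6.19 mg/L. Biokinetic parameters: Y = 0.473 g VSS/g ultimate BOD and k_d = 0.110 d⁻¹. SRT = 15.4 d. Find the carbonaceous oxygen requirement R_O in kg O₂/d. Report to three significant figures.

R_O ≈ 903 kg O₂/d

The observed yield is Y_obs = Y/(1 + k_d·θ_c) = 0.473 / (1 + 0.110 × 15.4) = 0.473 / 2.694 = 0.1756 g VSS per g ultimate BOD removed.
Q·(S₀ − S) = 9490 × (133 − 6.19) × 10⁻³ = 1203 kg/d removed.
Net sludge production P_X = 0.1756 × 1203 = 211.3 kg VSS/d.
R_O = Q·(S₀ − S) − 1.42·P_X = 1203 − 1.42 × 211.3 = 903.4 kg O₂/d.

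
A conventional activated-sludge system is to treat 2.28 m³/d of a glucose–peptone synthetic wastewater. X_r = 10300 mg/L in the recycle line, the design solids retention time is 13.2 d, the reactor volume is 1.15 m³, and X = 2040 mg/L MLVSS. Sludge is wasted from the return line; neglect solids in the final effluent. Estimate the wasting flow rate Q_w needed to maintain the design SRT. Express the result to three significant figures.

Q_w = (V·X)/(θ_c X_r) = 1.150 × 2040 / (13.2 × 10300) = 0.01726 m³/d.

Q_w ≈ 0.0173 m³/d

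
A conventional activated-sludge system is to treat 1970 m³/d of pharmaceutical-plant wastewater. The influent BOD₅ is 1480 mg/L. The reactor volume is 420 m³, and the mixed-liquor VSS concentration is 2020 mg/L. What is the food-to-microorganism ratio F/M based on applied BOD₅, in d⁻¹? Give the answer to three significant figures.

Food-to-microorganism ratio F/M = Q S₀ / (V X) = 1970 × 1480 / (420.0 × 2020) = 3.437 d⁻¹.

F/M ≈ 3.44 d⁻¹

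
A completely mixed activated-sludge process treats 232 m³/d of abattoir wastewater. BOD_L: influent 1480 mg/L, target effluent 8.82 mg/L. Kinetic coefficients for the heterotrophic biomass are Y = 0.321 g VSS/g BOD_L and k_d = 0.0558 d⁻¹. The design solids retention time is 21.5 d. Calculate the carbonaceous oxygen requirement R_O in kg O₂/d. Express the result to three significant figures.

Observed yield with endogenous decay: Y_obs = Y / (1 + k_d·θ_c) = 0.321 / (1 + 0.0558 × 21.5) = 0.321 / 2.200 = 0.1459 g VSS/g BOD_L.
Substrate removed = Q·(S₀ − S) = 232 m³/d × (1480 − 8.82) g/m³ = 3.41×10^5 g/d = 341.3 kg/d.
P_X = Y_obs·Q·(S₀ − S) = 0.1459 × 341.3 = 49.81 kg VSS/d.
Carbonaceous O₂ demand = substrate oxidised − cell-mass equivalent = 341.3 − 1.42 × 49.81 = 270.6 kg O₂/d.

R_O ≈ 271 kg O₂/d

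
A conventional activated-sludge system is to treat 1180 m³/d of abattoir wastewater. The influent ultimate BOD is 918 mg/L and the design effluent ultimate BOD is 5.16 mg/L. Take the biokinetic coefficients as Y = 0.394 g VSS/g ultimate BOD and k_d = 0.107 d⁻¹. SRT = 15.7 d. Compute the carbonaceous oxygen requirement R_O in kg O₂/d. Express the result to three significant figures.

Y_obs = Y / (1 + k_d θ_c) = 0.394 / (1 + 0.107 × 15.7) = 0.394 / 2.680 = 0.1470.
Q·(S₀ − S) = 1180 × (918 − 5.16) × 10⁻³ = 1077 kg/d removed.
Biomass synthesised: P_X = Y_obs × 1077 = 158.4 kg VSS/d.
R_O = Q·(S₀ − S) − 1.42·P_X = 1077 − 1.42 × 158.4 = 852.3 kg O₂/d.

R_O ≈ 852 kg O₂/d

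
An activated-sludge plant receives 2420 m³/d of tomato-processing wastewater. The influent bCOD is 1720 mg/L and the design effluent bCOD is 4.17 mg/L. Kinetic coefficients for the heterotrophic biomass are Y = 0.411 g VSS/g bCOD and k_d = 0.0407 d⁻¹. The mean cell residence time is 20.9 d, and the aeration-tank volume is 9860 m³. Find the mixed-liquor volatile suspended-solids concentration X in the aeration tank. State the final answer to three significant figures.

X ≈ 1950 mg/L

Solving the biomass balance for X: X = Y Q (S₀−S) θ_c / [V (1+k_d θ_c)] = 0.411 × 2420 × (1720 − 4.17) × 20.9 / [9860 × (1 + 0.0407 × 20.9)] = 1955 mg/L.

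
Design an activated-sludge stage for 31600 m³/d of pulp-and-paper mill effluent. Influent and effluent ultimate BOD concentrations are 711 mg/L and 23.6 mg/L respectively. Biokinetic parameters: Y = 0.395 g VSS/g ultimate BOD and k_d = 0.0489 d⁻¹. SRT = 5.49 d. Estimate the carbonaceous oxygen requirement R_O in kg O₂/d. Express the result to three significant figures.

The observed yield is Y_obs = Y/(1 + k_d·θ_c) = 0.395 / (1 + 0.0489 × 5.49) = 0.395 / 1.268 = 0.3114 g VSS per g ultimate BOD removed.
Substrate removed = Q·(S₀ − S) = 31600 m³/d × (711 − 23.6) g/m³ = 2.17×10^7 g/d = 21722 kg/d.
Net sludge production P_X = 0.3114 × 21722 = 6764 kg VSS/d.
R_O = Q·ΔS − 1.42 P_X = 21722 − 9605 = 12117 kg O₂/d.

R_O ≈ 12100 kg O₂/d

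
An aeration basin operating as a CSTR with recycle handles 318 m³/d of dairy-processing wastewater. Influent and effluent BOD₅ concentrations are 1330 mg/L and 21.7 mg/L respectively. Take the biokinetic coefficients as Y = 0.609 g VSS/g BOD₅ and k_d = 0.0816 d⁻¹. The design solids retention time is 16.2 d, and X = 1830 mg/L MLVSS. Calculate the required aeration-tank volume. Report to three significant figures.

V ≈ 966 m³

From the SRT design equation V = Y Q (S₀−S) θ_c / [X (1 + k_d θ_c)] = 0.609 × 318 × (1330 − 21.7) × 16.2 / [1830 × (1 + 0.0816 × 16.2)] = 4.1×10^6 / 4249 = 966.0 m³.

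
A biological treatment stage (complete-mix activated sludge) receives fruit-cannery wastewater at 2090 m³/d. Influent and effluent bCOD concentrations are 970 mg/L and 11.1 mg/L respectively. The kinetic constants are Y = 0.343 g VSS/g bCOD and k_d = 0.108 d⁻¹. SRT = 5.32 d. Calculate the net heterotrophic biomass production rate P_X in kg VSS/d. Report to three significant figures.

P_X ≈ 437 kg VSS/d

Correct the yield for decay: Y_obs = Y/(1 + k_d θ_c) = 0.343 / (1 + 0.108 × 5.32) = 0.343 / 1.575 = 0.2178.
Substrate removed = Q·(S₀ − S) = 2090 m³/d × (970 − 11.1) g/m³ = 2×10^6 g/d = 2004 kg/d.
Net biomass production P_X = Y_obs × Q·(S₀ − S) = 0.2178 × 2004 = 436.6 kg VSS/d.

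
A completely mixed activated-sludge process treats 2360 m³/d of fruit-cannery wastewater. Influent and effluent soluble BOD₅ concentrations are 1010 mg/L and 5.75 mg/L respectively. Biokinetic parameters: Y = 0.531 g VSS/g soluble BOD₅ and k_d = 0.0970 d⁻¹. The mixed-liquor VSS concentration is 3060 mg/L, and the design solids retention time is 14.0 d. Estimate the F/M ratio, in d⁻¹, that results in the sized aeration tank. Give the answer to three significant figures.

Rearranging the biomass balance for a CMAS with decay, V = Y·Q·ΔS·θ_c / [X·(1+k_d θ_c)] = 0.531 × 2360 × (1010 − 5.75) × 14.0 / [3060 × (1 + 0.0970 × 14.0)] = 1.76×10^7 / 7215 = 2442 m³.
Food-to-microorganism ratio F/M = Q S₀ / (V X) = 2360 × 1010 / (2442 × 3060) = 0.3190 d⁻¹.

F/M ≈ 0.319 d⁻¹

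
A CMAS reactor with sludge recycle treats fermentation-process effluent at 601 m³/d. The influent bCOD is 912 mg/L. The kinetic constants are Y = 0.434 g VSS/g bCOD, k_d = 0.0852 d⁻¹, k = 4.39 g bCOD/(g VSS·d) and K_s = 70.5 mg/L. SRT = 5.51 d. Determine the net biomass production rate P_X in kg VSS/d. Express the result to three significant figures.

P_X ≈ 160 kg VSS/d

For a completely mixed reactor with recycle the Lawrence–McCarty relation gives S = K_s·(1 + k_d·θ_c) / [θ_c·(Y·k − k_d) − 1] = 70.5 × (1 + 0.0852 × 5.51) / [5.51 × (0.434 × 4.39 − 0.0852) − 1] = 103.6 / 9.029 = 11.47 mg/L.
Observed yield with endogenous decay: Y_obs = Y / (1 + k_d·θ_c) = 0.434 / (1 + 0.0852 × 5.51) = 0.434 / 1.469 = 0.2953 g VSS/g bCOD.
Substrate removed = Q·(S₀ − S) = 601 m³/d × (912 − 11.5) g/m³ = 5.41×10^5 g/d = 541.2 kg/d.
Biomass produced: P_X = Y_obs·Q·ΔS = 0.2953 × 541.2 ≈ 159.8 kg VSS/d.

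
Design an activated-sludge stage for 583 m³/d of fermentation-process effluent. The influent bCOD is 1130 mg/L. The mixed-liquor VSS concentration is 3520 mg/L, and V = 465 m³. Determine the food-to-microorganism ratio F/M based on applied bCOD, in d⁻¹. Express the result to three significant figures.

F/M ≈ 0.402 d⁻¹

F/M = Q·S₀ / (V·X) = 583 × 1130 / (465.0 × 3520) = 0.4025 g bCOD·(g VSS·d)⁻¹.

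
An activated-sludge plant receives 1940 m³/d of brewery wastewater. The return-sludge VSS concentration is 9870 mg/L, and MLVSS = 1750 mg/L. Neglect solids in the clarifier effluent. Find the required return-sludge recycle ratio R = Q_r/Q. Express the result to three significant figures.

R ≈ 0.216

Mass balance around the secondary clarifier (neglecting effluent solids): R = X / (X_r − X) = 1750 / (9870 − 1750) = 0.2155.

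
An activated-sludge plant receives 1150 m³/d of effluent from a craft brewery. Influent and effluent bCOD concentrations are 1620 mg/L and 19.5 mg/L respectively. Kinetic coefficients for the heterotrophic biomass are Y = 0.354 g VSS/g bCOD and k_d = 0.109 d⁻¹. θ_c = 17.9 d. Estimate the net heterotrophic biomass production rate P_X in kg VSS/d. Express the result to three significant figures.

P_X ≈ 221 kg VSS/d

The observed yield is Y_obs = Y/(1 + k_d·θ_c) = 0.354 / (1 + 0.109 × 17.9) = 0.354 / 2.951 = 0.1200 g VSS per g bCOD removed.
ΔS = 1620 − 19.5 = 1600 mg/L, so the substrate removal rate is 1150 × 1600/1000 = 1841 kg bCOD/d.
Biomass produced: P_X = Y_obs·Q·ΔS = 0.1200 × 1841 ≈ 220.8 kg VSS/d.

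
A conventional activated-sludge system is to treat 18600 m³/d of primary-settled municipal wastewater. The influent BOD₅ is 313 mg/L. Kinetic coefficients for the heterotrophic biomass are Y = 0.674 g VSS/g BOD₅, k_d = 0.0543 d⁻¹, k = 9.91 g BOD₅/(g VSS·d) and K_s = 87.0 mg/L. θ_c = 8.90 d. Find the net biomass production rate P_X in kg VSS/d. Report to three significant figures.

P_X ≈ 2630 kg VSS/d

From the Monod/SRT balance for a CMAS, S = K_s·(1+k_d θ_c)/[θ_c·(Y k − k_d) − 1] = 87.0 × (1 + 0.0543 × 8.90) / [8.90 × (0.674 × 9.91 − 0.0543) − 1] = 129.0 / 57.96 = 2.226 mg/L.
Correct the yield for decay: Y_obs = Y/(1 + k_d θ_c) = 0.674 / (1 + 0.0543 × 8.90) = 0.674 / 1.483 = 0.4544.
Q·(S₀ − S) = 18600 × (313 − 2.23) × 10⁻³ = 5780 kg/d removed.
So the net sludge growth is P_X = 0.4544 × 5780 = 2627 kg VSS/d.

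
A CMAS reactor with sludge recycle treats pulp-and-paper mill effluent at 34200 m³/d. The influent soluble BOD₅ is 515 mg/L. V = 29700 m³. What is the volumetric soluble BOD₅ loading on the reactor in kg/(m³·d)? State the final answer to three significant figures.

L_v ≈ 0.593 kg soluble BOD₅/(m³·d)

Applied soluble BOD₅ load per unit volume = Q·S₀/V = (34200 × 515/1000)/29700 = 0.5930 kg soluble BOD₅·m⁻³·d⁻¹.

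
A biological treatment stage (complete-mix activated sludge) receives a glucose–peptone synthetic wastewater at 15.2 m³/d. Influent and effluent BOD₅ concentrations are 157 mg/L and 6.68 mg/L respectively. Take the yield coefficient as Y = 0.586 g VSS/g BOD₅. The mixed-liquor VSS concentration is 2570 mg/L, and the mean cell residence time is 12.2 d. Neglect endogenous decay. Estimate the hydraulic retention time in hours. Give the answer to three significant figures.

τ ≈ 10.0 h

V·X = Y·Q·ΔS·θ_c gives V = 0.586 × 15.2 × (157 − 6.68) × 12.2 / 2570 = 6.356 m³.
τ = V/Q = 6.356/15.2 = 0.4182 d, or 10.04 h.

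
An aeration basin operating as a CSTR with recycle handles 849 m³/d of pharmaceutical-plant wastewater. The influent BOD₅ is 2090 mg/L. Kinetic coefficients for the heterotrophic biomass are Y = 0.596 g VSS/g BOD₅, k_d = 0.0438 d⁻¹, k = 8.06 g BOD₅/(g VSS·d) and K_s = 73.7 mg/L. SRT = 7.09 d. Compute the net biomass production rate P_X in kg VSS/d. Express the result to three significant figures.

From the Monod/SRT balance for a CMAS, S = K_s·(1+k_d θ_c)/[θ_c·(Y k − k_d) − 1] = 73.7 × (1 + 0.0438 × 7.09) / [7.09 × (0.596 × 8.06 − 0.0438) − 1] = 96.59 / 32.75 = 2.949 mg/L.
Observed yield with endogenous decay: Y_obs = Y / (1 + k_d·θ_c) = 0.596 / (1 + 0.0438 × 7.09) = 0.596 / 1.311 = 0.4548 g VSS/g BOD₅.
Substrate removed = Q·(S₀ − S) = 849 m³/d × (2090 − 2.95) g/m³ = 1.77×10^6 g/d = 1772 kg/d.
P_X = Y_obs · Q(S₀ − S) = 0.4548 × 1772 = 805.8 kg VSS/d.

P_X ≈ 806 kg VSS/d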